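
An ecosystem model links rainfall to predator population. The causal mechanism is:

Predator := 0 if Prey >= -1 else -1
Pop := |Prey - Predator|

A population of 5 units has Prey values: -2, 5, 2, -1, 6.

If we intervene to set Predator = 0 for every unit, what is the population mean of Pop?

Under do(Predator=0), Predator's equation is replaced by Predator=0 for every unit. Per-unit Pop: 2, 5, 2, 1, 6. Mean = 3.2.

3.2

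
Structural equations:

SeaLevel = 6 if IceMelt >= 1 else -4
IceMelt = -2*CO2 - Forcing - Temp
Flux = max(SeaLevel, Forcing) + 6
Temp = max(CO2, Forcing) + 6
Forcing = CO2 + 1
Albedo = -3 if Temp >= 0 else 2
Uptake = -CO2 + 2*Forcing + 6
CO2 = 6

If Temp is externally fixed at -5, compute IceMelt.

The intervention breaks the incoming arrows to Temp: Temp = max(CO2, Forcing) + 6 no longer applies, and Temp = -5.
Forcing = CO2 + 1  [with CO2=6]  = 7
IceMelt = -2*CO2 - Forcing - Temp  [with CO2=6, Forcing=7, Temp=-5]  = -14

-14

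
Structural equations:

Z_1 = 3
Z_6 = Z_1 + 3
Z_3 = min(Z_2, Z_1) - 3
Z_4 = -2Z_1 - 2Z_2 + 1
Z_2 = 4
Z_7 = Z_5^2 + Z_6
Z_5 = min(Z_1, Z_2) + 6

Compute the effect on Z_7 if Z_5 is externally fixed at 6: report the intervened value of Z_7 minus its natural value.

-45

Under do(Z_5=6), the mechanism Z_5 = min(Z_1, Z_2) + 6 is discarded; Z_5 is fixed at 6.
Z_6 = Z_1 + 3  [with Z_1=3]  = 6
Z_7 = Z_5^2 + Z_6  [with Z_5=6, Z_6=6]  = 42
Without intervention: Z_5 = min(Z_1, Z_2) + 6  [with Z_1=3, Z_2=4]  = 9; Z_6 = Z_1 + 3  [with Z_1=3]  = 6; Z_7 = Z_5^2 + Z_6  [with Z_5=9, Z_6=6]  = 87.
Change = 42 − 87 = -45.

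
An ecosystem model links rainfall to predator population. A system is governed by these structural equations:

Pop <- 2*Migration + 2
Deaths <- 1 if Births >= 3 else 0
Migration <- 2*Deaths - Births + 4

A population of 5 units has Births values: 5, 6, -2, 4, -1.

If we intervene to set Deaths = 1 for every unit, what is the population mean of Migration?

3.6

The intervention sets Deaths=1 in all 5 units regardless of Births. Recomputing Migration per unit gives 1, 0, 8, 2, 7; average 3.6.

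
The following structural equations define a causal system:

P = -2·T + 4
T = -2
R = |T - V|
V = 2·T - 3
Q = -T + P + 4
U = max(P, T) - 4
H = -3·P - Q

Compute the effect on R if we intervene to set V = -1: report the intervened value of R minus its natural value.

-4

Under do(V=-1), the mechanism V = 2·T - 3 is discarded; V is fixed at -1.
R = |T - V|  [with T=-2, V=-1]  = 1
Without intervention: V = 2·T - 3  [with T=-2]  = -7; R = |T - V|  [with T=-2, V=-7]  = 5.
Change = 1 − 5 = -4.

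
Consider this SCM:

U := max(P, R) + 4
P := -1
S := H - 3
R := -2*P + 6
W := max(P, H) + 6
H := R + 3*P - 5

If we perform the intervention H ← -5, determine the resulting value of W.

do(H=-5) replaces the equation H := R + 3*P - 5 with the constant H = -5.
W = max(P, H) + 6  [with P=-1, H=-5]  = 5

5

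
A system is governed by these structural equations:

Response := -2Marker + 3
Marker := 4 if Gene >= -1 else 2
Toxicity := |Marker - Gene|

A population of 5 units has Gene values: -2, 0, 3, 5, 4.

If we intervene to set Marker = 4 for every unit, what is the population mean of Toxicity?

The intervention sets Marker=4 in all 5 units regardless of Gene. Recomputing Toxicity per unit gives 6, 4, 1, 1, 0; average 2.4.

2.4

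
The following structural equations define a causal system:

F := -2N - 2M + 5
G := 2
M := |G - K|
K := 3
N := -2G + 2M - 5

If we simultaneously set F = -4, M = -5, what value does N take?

Under do(F = -4, M = -5), each intervened variable's structural equation is replaced by its fixed value.
N = -2G + 2M - 5  [with G=2, M=-5]  = -19

-19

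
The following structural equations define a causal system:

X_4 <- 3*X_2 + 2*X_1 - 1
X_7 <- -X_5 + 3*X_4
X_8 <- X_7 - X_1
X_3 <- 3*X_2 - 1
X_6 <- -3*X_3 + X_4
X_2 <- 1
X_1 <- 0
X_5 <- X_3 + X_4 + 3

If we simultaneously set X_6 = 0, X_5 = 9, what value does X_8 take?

-3

Under do(X_6 = 0, X_5 = 9), each intervened variable's structural equation is replaced by its fixed value.
X_4 = 3*X_2 + 2*X_1 - 1  [with X_2=1, X_1=0]  = 2
X_7 = -X_5 + 3*X_4  [with X_5=9, X_4=2]  = -3
X_8 = X_7 - X_1  [with X_7=-3, X_1=0]  = -3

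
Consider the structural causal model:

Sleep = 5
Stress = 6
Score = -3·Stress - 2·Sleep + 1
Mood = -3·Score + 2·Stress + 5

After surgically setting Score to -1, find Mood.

The intervention breaks the incoming arrows to Score: Score = -3·Stress - 2·Sleep + 1 no longer applies, and Score = -1.
Mood = -3·Score + 2·Stress + 5  [with Score=-1, Stress=6]  = 20

20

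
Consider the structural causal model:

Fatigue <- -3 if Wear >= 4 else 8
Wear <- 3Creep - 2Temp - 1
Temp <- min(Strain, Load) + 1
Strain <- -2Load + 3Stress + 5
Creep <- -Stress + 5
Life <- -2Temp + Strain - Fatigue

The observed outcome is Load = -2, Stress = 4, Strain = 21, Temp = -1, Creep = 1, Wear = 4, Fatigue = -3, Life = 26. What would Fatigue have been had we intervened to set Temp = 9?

The intervention breaks the incoming arrows to Temp: Temp <- min(Strain, Load) + 1 no longer applies, and Temp = 9.
Creep = -Stress + 5  [with Stress=4]  = 1
Wear = 3Creep - 2Temp - 1  [with Creep=1, Temp=9]  = -16
Fatigue = -3 if Wear >= 4 else 8  [with Wear=-16]  = 8

8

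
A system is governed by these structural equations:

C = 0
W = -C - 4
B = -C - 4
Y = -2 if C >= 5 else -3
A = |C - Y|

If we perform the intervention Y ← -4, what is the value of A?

Intervening sets Y = -4 and removes its equation (Y = -2 if C >= 5 else -3).
A = |C - Y|  [with C=0, Y=-4]  = 4

4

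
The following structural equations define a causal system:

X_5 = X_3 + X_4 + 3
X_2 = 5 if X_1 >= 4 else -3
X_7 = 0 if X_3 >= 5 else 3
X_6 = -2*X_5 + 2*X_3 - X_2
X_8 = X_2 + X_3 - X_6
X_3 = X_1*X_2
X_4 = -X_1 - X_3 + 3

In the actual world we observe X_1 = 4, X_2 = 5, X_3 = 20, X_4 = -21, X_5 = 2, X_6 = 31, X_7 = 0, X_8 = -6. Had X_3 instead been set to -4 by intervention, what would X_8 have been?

The intervention breaks the incoming arrows to X_3: X_3 = X_1*X_2 no longer applies, and X_3 = -4.
X_2 = 5 if X_1 >= 4 else -3  [with X_1=4]  = 5
X_4 = -X_1 - X_3 + 3  [with X_1=4, X_3=-4]  = 3
X_5 = X_3 + X_4 + 3  [with X_3=-4, X_4=3]  = 2
X_6 = -2*X_5 + 2*X_3 - X_2  [with X_5=2, X_3=-4, X_2=5]  = -17
X_8 = X_2 + X_3 - X_6  [with X_2=5, X_3=-4, X_6=-17]  = 18

18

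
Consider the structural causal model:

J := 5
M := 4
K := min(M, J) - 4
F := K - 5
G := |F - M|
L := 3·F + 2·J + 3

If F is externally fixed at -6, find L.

-5

Under do(F=-6), the mechanism F := K - 5 is discarded; F is fixed at -6.
L = 3·F + 2·J + 3  [with F=-6, J=5]  = -5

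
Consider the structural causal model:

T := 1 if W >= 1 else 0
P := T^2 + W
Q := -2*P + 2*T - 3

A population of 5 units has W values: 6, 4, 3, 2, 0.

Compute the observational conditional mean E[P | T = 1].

Observing T=1 restricts to units where T's equation naturally yields 1: W ∈ {6, 4, 3, 2}. In that subpopulation P = 7, 5, 4, 3, mean 4.75.

4.75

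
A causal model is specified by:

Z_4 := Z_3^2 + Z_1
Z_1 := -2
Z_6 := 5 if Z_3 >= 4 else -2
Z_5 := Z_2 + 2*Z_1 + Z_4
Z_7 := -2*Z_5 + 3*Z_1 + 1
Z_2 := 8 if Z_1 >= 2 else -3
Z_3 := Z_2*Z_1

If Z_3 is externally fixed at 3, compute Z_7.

-5

The intervention breaks the incoming arrows to Z_3: Z_3 := Z_2*Z_1 no longer applies, and Z_3 = 3.
Z_2 = 8 if Z_1 >= 2 else -3  [with Z_1=-2]  = -3
Z_4 = Z_3^2 + Z_1  [with Z_3=3, Z_1=-2]  = 7
Z_5 = Z_2 + 2*Z_1 + Z_4  [with Z_2=-3, Z_1=-2, Z_4=7]  = 0
Z_7 = -2*Z_5 + 3*Z_1 + 1  [with Z_5=0, Z_1=-2]  = -5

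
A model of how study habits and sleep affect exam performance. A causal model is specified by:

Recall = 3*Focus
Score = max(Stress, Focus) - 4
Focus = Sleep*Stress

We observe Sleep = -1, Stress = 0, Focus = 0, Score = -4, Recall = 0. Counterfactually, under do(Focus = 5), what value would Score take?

1

The intervention breaks the incoming arrows to Focus: Focus = Sleep*Stress no longer applies, and Focus = 5.
Score = max(Stress, Focus) - 4  [with Stress=0, Focus=5]  = 1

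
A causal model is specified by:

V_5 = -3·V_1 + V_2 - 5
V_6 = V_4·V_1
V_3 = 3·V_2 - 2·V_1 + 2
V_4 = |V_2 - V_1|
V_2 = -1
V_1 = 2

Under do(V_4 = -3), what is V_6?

Under do(V_4=-3), the mechanism V_4 = |V_2 - V_1| is discarded; V_4 is fixed at -3.
V_6 = V_4·V_1  [with V_4=-3, V_1=2]  = -6

-6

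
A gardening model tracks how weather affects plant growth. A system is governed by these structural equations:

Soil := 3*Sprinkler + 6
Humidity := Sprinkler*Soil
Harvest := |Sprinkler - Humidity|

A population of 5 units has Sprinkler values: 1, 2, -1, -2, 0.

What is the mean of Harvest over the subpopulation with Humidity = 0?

E[Harvest|Humidity=0] averages over only the 2 units with Humidity=0 (Sprinkler = -2, 0): Harvest = 2, 0, mean 1.

1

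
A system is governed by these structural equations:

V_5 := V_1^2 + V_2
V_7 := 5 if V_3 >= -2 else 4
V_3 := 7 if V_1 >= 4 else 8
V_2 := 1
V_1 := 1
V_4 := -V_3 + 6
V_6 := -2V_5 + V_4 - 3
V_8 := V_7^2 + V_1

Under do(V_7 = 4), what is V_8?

do(V_7=4) replaces the equation V_7 := 5 if V_3 >= -2 else 4 with the constant V_7 = 4.
V_8 = V_7^2 + V_1  [with V_7=4, V_1=1]  = 17

17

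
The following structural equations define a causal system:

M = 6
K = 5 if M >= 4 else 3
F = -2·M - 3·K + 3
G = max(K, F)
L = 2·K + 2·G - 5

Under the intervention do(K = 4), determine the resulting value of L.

11

do(K=4) replaces the equation K = 5 if M >= 4 else 3 with the constant K = 4.
F = -2·M - 3·K + 3  [with M=6, K=4]  = -21
G = max(K, F)  [with K=4, F=-21]  = 4
L = 2·K + 2·G - 5  [with K=4, G=4]  = 11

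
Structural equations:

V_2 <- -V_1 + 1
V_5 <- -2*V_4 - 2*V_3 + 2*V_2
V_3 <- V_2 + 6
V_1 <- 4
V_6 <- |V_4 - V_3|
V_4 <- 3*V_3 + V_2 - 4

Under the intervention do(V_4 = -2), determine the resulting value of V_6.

Under do(V_4=-2), the mechanism V_4 <- 3*V_3 + V_2 - 4 is discarded; V_4 is fixed at -2.
V_2 = -V_1 + 1  [with V_1=4]  = -3
V_3 = V_2 + 6  [with V_2=-3]  = 3
V_6 = |V_4 - V_3|  [with V_4=-2, V_3=3]  = 5

5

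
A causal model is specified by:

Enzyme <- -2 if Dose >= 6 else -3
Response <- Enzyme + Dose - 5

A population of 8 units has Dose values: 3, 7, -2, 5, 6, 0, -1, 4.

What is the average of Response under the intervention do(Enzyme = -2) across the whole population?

-4.25

Every unit gets Enzyme=-2 under the intervention. Response values become -4, 0, -9, -2, -1, -7, -8, -3; E[Response|do(Enzyme=-2)] = -4.25.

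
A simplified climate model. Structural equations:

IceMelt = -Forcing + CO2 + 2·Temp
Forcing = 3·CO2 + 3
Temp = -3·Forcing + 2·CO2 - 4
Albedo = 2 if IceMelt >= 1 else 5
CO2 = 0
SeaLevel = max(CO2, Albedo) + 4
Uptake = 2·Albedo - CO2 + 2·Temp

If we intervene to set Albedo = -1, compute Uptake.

-28

Under do(Albedo=-1), the mechanism Albedo = 2 if IceMelt >= 1 else 5 is discarded; Albedo is fixed at -1.
Forcing = 3·CO2 + 3  [with CO2=0]  = 3
Temp = -3·Forcing + 2·CO2 - 4  [with Forcing=3, CO2=0]  = -13
Uptake = 2·Albedo - CO2 + 2·Temp  [with Albedo=-1, CO2=0, Temp=-13]  = -28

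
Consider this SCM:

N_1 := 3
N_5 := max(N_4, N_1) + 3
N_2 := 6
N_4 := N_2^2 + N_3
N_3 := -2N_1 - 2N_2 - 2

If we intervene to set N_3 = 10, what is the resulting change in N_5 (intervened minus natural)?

do(N_3=10) replaces the equation N_3 := -2N_1 - 2N_2 - 2 with the constant N_3 = 10.
N_4 = N_2^2 + N_3  [with N_2=6, N_3=10]  = 46
N_5 = max(N_4, N_1) + 3  [with N_4=46, N_1=3]  = 49
Without intervention: N_3 = -2N_1 - 2N_2 - 2  [with N_1=3, N_2=6]  = -20; N_4 = N_2^2 + N_3  [with N_2=6, N_3=-20]  = 16; N_5 = max(N_4, N_1) + 3  [with N_4=16, N_1=3]  = 19.
Change = 49 − 19 = 30.

30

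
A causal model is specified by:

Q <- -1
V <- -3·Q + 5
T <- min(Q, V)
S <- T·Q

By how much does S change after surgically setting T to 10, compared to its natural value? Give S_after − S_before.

The intervention breaks the incoming arrows to T: T <- min(Q, V) no longer applies, and T = 10.
S = T·Q  [with T=10, Q=-1]  = -10
Without intervention: V = -3·Q + 5  [with Q=-1]  = 8; T = min(Q, V)  [with Q=-1, V=8]  = -1; S = T·Q  [with T=-1, Q=-1]  = 1.
Change = -10 − 1 = -11.

-11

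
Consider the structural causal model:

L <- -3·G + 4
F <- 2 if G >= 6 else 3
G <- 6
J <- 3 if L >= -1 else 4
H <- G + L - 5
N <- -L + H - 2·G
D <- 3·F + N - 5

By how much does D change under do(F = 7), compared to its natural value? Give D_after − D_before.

The intervention breaks the incoming arrows to F: F <- 2 if G >= 6 else 3 no longer applies, and F = 7.
L = -3·G + 4  [with G=6]  = -14
H = G + L - 5  [with G=6, L=-14]  = -13
N = -L + H - 2·G  [with L=-14, H=-13, G=6]  = -11
D = 3·F + N - 5  [with F=7, N=-11]  = 5
Without intervention: L = -3·G + 4  [with G=6]  = -14; H = G + L - 5  [with G=6, L=-14]  = -13; N = -L + H - 2·G  [with L=-14, H=-13, G=6]  = -11; F = 2 if G >= 6 else 3  [with G=6]  = 2; D = 3·F + N - 5  [with F=2, N=-11]  = -10.
Change = 5 − (-10) = 15.

15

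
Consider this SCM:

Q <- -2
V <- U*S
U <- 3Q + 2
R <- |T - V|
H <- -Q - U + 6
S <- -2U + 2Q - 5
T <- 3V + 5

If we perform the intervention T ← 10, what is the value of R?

Under do(T=10), the mechanism T <- 3V + 5 is discarded; T is fixed at 10.
U = 3Q + 2  [with Q=-2]  = -4
S = -2U + 2Q - 5  [with U=-4, Q=-2]  = -1
V = U*S  [with U=-4, S=-1]  = 4
R = |T - V|  [with T=10, V=4]  = 6

6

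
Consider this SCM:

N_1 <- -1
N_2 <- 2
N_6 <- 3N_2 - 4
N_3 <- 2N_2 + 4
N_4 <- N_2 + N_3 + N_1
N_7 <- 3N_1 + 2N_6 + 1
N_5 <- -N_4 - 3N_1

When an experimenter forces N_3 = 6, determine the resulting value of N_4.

The intervention breaks the incoming arrows to N_3: N_3 <- 2N_2 + 4 no longer applies, and N_3 = 6.
N_4 = N_2 + N_3 + N_1  [with N_2=2, N_3=6, N_1=-1]  = 7

7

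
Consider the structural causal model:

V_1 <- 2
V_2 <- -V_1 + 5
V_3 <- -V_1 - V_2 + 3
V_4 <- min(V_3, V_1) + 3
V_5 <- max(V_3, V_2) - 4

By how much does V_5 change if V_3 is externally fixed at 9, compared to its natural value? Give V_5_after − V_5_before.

do(V_3=9) replaces the equation V_3 <- -V_1 - V_2 + 3 with the constant V_3 = 9.
V_2 = -V_1 + 5  [with V_1=2]  = 3
V_5 = max(V_3, V_2) - 4  [with V_3=9, V_2=3]  = 5
Without intervention: V_2 = -V_1 + 5  [with V_1=2]  = 3; V_3 = -V_1 - V_2 + 3  [with V_1=2, V_2=3]  = -2; V_5 = max(V_3, V_2) - 4  [with V_3=-2, V_2=3]  = -1.
Change = 5 − (-1) = 6.

6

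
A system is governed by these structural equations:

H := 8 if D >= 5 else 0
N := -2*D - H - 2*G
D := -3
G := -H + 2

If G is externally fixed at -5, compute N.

The intervention breaks the incoming arrows to G: G := -H + 2 no longer applies, and G = -5.
H = 8 if D >= 5 else 0  [with D=-3]  = 0
N = -2*D - H - 2*G  [with D=-3, H=0, G=-5]  = 16

16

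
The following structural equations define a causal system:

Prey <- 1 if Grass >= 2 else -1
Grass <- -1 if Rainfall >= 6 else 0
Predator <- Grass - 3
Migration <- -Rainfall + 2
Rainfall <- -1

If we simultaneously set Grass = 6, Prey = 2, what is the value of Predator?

3

Setting Grass = 6, Prey = 2 by intervention discards those variables' equations.
Predator = Grass - 3  [with Grass=6]  = 3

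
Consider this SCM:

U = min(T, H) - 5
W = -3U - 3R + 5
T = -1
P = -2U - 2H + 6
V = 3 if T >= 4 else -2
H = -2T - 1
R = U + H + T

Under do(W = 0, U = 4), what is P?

The joint intervention fixes W = 0, U = 4, removing each variable's own equation.
H = -2T - 1  [with T=-1]  = 1
P = -2U - 2H + 6  [with U=4, H=1]  = -4

-4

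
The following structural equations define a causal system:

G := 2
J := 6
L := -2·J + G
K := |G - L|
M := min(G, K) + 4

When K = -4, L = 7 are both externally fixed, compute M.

The joint intervention fixes K = -4, L = 7, removing each variable's own equation.
M = min(G, K) + 4  [with G=2, K=-4]  = 0

0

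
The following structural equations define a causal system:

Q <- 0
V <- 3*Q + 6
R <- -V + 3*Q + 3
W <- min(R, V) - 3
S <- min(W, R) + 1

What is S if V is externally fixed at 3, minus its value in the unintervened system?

3

do(V=3) replaces the equation V <- 3*Q + 6 with the constant V = 3.
R = -V + 3*Q + 3  [with V=3, Q=0]  = 0
W = min(R, V) - 3  [with R=0, V=3]  = -3
S = min(W, R) + 1  [with W=-3, R=0]  = -2
Without intervention: V = 3*Q + 6  [with Q=0]  = 6; R = -V + 3*Q + 3  [with V=6, Q=0]  = -3; W = min(R, V) - 3  [with R=-3, V=6]  = -6; S = min(W, R) + 1  [with W=-6, R=-3]  = -5.
Change = -2 − (-5) = 3.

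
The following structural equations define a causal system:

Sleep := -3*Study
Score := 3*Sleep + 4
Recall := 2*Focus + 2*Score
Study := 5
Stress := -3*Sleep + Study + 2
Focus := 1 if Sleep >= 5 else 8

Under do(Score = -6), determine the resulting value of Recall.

The intervention breaks the incoming arrows to Score: Score := 3*Sleep + 4 no longer applies, and Score = -6.
Sleep = -3*Study  [with Study=5]  = -15
Focus = 1 if Sleep >= 5 else 8  [with Sleep=-15]  = 8
Recall = 2*Focus + 2*Score  [with Focus=8, Score=-6]  = 4

4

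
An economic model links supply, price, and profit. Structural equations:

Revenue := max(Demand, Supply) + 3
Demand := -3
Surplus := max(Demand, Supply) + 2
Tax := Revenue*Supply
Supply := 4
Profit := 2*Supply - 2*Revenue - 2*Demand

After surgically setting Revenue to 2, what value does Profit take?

10

do(Revenue=2) replaces the equation Revenue := max(Demand, Supply) + 3 with the constant Revenue = 2.
Profit = 2*Supply - 2*Revenue - 2*Demand  [with Supply=4, Revenue=2, Demand=-3]  = 10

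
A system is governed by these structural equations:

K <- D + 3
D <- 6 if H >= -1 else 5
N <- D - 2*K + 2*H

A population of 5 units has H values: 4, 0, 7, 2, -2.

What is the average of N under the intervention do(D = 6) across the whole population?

-7.6

Under do(D=6), D's equation is replaced by D=6 for every unit. Per-unit N: -4, -12, 2, -8, -16. Mean = -7.6.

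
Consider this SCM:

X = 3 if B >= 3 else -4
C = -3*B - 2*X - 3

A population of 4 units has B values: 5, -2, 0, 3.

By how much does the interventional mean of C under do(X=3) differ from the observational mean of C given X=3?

7.5

do(X=3) breaks X's dependence on B. With X=3 fixed, C across the units is -24, -3, -9, -18, mean -13.5.
Observing X=3 restricts to units where X's equation naturally yields 3: B ∈ {5, 3}. In that subpopulation C = -24, -18, mean -21.
Difference = -13.5 − (-21) = 7.5.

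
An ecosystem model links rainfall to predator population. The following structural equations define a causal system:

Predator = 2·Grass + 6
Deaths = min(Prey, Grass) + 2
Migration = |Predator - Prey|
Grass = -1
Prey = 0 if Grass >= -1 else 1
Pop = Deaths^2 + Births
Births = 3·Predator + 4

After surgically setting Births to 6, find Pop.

The intervention breaks the incoming arrows to Births: Births = 3·Predator + 4 no longer applies, and Births = 6.
Prey = 0 if Grass >= -1 else 1  [with Grass=-1]  = 0
Deaths = min(Prey, Grass) + 2  [with Prey=0, Grass=-1]  = 1
Pop = Deaths^2 + Births  [with Deaths=1, Births=6]  = 7

7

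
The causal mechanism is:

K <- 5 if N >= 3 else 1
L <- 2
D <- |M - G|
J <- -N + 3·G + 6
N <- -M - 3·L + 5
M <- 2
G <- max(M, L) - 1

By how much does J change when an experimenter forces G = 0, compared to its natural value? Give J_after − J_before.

The intervention breaks the incoming arrows to G: G <- max(M, L) - 1 no longer applies, and G = 0.
N = -M - 3·L + 5  [with M=2, L=2]  = -3
J = -N + 3·G + 6  [with N=-3, G=0]  = 9
Without intervention: G = max(M, L) - 1  [with M=2, L=2]  = 1; N = -M - 3·L + 5  [with M=2, L=2]  = -3; J = -N + 3·G + 6  [with N=-3, G=1]  = 12.
Change = 9 − 12 = -3.

-3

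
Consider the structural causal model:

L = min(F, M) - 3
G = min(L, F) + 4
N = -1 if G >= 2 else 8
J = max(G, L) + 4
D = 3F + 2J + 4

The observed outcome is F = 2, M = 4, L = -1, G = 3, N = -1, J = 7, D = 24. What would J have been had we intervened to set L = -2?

6

The intervention breaks the incoming arrows to L: L = min(F, M) - 3 no longer applies, and L = -2.
G = min(L, F) + 4  [with L=-2, F=2]  = 2
J = max(G, L) + 4  [with G=2, L=-2]  = 6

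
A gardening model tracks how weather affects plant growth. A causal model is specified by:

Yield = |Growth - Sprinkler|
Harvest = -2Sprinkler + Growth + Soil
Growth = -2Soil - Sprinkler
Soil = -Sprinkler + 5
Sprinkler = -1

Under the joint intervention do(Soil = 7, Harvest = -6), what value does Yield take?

12

The joint intervention fixes Soil = 7, Harvest = -6, removing each variable's own equation.
Growth = -2Soil - Sprinkler  [with Soil=7, Sprinkler=-1]  = -13
Yield = |Growth - Sprinkler|  [with Growth=-13, Sprinkler=-1]  = 12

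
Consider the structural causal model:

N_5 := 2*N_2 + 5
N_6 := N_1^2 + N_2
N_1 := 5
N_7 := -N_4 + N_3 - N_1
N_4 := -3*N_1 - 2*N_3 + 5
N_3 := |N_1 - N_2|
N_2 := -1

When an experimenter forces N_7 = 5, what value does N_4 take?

Under do(N_7=5), the mechanism N_7 := -N_4 + N_3 - N_1 is discarded; N_7 is fixed at 5.
Since N_4 is not a descendant of the intervened variable, it is unaffected.
N_3 = |N_1 - N_2|  [with N_1=5, N_2=-1]  = 6
N_4 = -3*N_1 - 2*N_3 + 5  [with N_1=5, N_3=6]  = -22

-22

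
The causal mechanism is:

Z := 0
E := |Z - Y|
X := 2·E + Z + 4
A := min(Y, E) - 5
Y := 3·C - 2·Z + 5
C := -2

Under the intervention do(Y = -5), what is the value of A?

The intervention breaks the incoming arrows to Y: Y := 3·C - 2·Z + 5 no longer applies, and Y = -5.
E = |Z - Y|  [with Z=0, Y=-5]  = 5
A = min(Y, E) - 5  [with Y=-5, E=5]  = -10

-10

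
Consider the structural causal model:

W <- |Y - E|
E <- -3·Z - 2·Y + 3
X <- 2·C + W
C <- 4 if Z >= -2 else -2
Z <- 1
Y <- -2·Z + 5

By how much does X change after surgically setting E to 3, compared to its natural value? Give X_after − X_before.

-9

The intervention breaks the incoming arrows to E: E <- -3·Z - 2·Y + 3 no longer applies, and E = 3.
Y = -2·Z + 5  [with Z=1]  = 3
C = 4 if Z >= -2 else -2  [with Z=1]  = 4
W = |Y - E|  [with Y=3, E=3]  = 0
X = 2·C + W  [with C=4, W=0]  = 8
Without intervention: Y = -2·Z + 5  [with Z=1]  = 3; E = -3·Z - 2·Y + 3  [with Z=1, Y=3]  = -6; C = 4 if Z >= -2 else -2  [with Z=1]  = 4; W = |Y - E|  [with Y=3, E=-6]  = 9; X = 2·C + W  [with C=4, W=9]  = 17.
Change = 8 − 17 = -9.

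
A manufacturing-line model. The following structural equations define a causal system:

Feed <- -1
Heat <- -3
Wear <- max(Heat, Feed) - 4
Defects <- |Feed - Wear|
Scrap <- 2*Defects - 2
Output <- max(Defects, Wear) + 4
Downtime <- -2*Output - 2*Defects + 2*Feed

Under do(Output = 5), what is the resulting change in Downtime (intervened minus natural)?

6

Intervening sets Output = 5 and removes its equation (Output <- max(Defects, Wear) + 4).
Wear = max(Heat, Feed) - 4  [with Heat=-3, Feed=-1]  = -5
Defects = |Feed - Wear|  [with Feed=-1, Wear=-5]  = 4
Downtime = -2*Output - 2*Defects + 2*Feed  [with Output=5, Defects=4, Feed=-1]  = -20
Without intervention: Wear = max(Heat, Feed) - 4  [with Heat=-3, Feed=-1]  = -5; Defects = |Feed - Wear|  [with Feed=-1, Wear=-5]  = 4; Output = max(Defects, Wear) + 4  [with Defects=4, Wear=-5]  = 8; Downtime = -2*Output - 2*Defects + 2*Feed  [with Output=8, Defects=4, Feed=-1]  = -26.
Change = -20 − (-26) = 6.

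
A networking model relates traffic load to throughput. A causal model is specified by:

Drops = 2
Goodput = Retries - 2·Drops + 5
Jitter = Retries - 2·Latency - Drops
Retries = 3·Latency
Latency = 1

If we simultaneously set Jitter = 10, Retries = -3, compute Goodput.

-2

The joint intervention fixes Jitter = 10, Retries = -3, removing each variable's own equation.
Goodput = Retries - 2·Drops + 5  [with Retries=-3, Drops=2]  = -2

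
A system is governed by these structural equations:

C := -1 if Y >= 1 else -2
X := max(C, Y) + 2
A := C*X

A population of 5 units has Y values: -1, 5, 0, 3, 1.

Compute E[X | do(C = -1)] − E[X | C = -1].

-1.4

Every unit gets C=-1 under the intervention. X values become 1, 7, 2, 5, 3; E[X|do(C=-1)] = 3.6.
E[X|C=-1] averages over only the 3 units with C=-1 (Y = 5, 3, 1): X = 7, 5, 3, mean 5.
Difference = 3.6 − 5 = -1.4.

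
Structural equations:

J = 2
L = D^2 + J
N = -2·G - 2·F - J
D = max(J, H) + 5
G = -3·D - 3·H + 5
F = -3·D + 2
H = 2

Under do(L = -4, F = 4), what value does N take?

Setting L = -4, F = 4 by intervention discards those variables' equations.
D = max(J, H) + 5  [with J=2, H=2]  = 7
G = -3·D - 3·H + 5  [with D=7, H=2]  = -22
N = -2·G - 2·F - J  [with G=-22, F=4, J=2]  = 34

34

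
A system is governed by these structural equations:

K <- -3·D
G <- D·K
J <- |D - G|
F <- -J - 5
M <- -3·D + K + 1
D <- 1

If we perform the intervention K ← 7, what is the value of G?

7

The intervention breaks the incoming arrows to K: K <- -3·D no longer applies, and K = 7.
G = D·K  [with D=1, K=7]  = 7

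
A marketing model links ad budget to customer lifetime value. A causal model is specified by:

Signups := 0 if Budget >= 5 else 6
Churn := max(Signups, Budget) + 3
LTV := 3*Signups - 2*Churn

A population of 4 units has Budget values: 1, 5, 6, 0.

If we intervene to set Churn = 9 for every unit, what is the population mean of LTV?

-9

Under do(Churn=9), Churn's equation is replaced by Churn=9 for every unit. Per-unit LTV: 0, -18, -18, 0. Mean = -9.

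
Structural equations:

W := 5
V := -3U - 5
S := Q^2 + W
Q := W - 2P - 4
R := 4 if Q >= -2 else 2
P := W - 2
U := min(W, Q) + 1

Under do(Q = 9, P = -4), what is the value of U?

The joint intervention fixes Q = 9, P = -4, removing each variable's own equation.
U = min(W, Q) + 1  [with W=5, Q=9]  = 6

6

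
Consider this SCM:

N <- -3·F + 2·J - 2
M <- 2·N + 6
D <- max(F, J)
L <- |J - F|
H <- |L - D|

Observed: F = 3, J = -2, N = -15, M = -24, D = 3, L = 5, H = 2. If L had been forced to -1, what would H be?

Intervening sets L = -1 and removes its equation (L <- |J - F|).
D = max(F, J)  [with F=3, J=-2]  = 3
H = |L - D|  [with L=-1, D=3]  = 4

4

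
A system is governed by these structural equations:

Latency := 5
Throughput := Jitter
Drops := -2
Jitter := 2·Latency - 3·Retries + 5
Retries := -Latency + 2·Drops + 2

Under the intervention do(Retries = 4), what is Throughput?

do(Retries=4) replaces the equation Retries := -Latency + 2·Drops + 2 with the constant Retries = 4.
Jitter = 2·Latency - 3·Retries + 5  [with Latency=5, Retries=4]  = 3
Throughput = Jitter  [with Jitter=3]  = 3

3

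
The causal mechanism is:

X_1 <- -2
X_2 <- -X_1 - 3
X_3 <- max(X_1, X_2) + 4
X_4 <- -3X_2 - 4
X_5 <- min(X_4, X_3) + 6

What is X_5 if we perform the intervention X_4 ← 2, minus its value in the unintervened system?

Intervening sets X_4 = 2 and removes its equation (X_4 <- -3X_2 - 4).
X_2 = -X_1 - 3  [with X_1=-2]  = -1
X_3 = max(X_1, X_2) + 4  [with X_1=-2, X_2=-1]  = 3
X_5 = min(X_4, X_3) + 6  [with X_4=2, X_3=3]  = 8
Without intervention: X_2 = -X_1 - 3  [with X_1=-2]  = -1; X_3 = max(X_1, X_2) + 4  [with X_1=-2, X_2=-1]  = 3; X_4 = -3X_2 - 4  [with X_2=-1]  = -1; X_5 = min(X_4, X_3) + 6  [with X_4=-1, X_3=3]  = 5.
Change = 8 − 5 = 3.

3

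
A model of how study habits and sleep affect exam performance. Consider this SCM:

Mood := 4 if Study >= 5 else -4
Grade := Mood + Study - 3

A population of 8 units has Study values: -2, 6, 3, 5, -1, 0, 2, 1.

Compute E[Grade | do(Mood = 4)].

2.75

The intervention sets Mood=4 in all 8 units regardless of Study. Recomputing Grade per unit gives -1, 7, 4, 6, 0, 1, 3, 2; average 2.75.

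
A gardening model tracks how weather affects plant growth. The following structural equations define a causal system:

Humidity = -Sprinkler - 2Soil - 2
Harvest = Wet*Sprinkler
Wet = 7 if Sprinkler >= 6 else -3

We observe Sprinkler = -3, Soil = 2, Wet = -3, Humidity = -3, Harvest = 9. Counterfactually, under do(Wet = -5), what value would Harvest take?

15

do(Wet=-5) replaces the equation Wet = 7 if Sprinkler >= 6 else -3 with the constant Wet = -5.
Harvest = Wet*Sprinkler  [with Wet=-5, Sprinkler=-3]  = 15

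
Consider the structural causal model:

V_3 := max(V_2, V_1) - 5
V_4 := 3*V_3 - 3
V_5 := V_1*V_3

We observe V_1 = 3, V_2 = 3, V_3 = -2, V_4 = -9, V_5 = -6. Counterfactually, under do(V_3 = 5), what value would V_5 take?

15

do(V_3=5) replaces the equation V_3 := max(V_2, V_1) - 5 with the constant V_3 = 5.
V_5 = V_1*V_3  [with V_1=3, V_3=5]  = 15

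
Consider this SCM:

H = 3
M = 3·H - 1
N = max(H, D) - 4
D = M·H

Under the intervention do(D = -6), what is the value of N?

The intervention breaks the incoming arrows to D: D = M·H no longer applies, and D = -6.
N = max(H, D) - 4  [with H=3, D=-6]  = -1

-1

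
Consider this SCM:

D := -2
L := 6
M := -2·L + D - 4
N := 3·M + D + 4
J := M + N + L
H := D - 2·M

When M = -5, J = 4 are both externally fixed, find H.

Setting M = -5, J = 4 by intervention discards those variables' equations.
H = D - 2·M  [with D=-2, M=-5]  = 8

8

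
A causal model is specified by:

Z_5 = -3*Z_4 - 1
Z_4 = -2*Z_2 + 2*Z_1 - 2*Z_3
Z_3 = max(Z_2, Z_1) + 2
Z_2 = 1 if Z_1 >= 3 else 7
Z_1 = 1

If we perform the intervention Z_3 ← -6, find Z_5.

-1

do(Z_3=-6) replaces the equation Z_3 = max(Z_2, Z_1) + 2 with the constant Z_3 = -6.
Z_2 = 1 if Z_1 >= 3 else 7  [with Z_1=1]  = 7
Z_4 = -2*Z_2 + 2*Z_1 - 2*Z_3  [with Z_2=7, Z_1=1, Z_3=-6]  = 0
Z_5 = -3*Z_4 - 1  [with Z_4=0]  = -1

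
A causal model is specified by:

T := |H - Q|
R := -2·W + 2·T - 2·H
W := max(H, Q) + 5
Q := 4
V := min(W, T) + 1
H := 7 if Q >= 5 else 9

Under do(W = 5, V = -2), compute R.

The joint intervention fixes W = 5, V = -2, removing each variable's own equation.
H = 7 if Q >= 5 else 9  [with Q=4]  = 9
T = |H - Q|  [with H=9, Q=4]  = 5
R = -2·W + 2·T - 2·H  [with W=5, T=5, H=9]  = -18

-18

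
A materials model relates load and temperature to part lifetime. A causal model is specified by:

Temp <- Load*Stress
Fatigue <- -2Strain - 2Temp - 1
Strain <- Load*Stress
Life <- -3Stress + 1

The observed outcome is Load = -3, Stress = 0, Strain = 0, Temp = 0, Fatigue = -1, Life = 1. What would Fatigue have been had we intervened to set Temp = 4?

-9

Intervening sets Temp = 4 and removes its equation (Temp <- Load*Stress).
Strain = Load*Stress  [with Load=-3, Stress=0]  = 0
Fatigue = -2Strain - 2Temp - 1  [with Strain=0, Temp=4]  = -9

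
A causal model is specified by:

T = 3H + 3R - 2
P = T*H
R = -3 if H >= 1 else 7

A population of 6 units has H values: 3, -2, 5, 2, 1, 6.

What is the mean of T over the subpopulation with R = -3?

E[T|R=-3] averages over only the 5 units with R=-3 (H = 3, 5, 2, 1, 6): T = -2, 4, -5, -8, 7, mean -0.8.

-0.8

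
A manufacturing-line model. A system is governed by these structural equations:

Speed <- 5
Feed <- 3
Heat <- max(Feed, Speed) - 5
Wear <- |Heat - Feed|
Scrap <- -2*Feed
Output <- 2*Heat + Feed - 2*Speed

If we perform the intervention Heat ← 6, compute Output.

5

The intervention breaks the incoming arrows to Heat: Heat <- max(Feed, Speed) - 5 no longer applies, and Heat = 6.
Output = 2*Heat + Feed - 2*Speed  [with Heat=6, Feed=3, Speed=5]  = 5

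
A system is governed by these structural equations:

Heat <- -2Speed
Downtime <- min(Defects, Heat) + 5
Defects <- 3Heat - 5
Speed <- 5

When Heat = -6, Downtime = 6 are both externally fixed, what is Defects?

-23

The joint intervention fixes Heat = -6, Downtime = 6, removing each variable's own equation.
Defects = 3Heat - 5  [with Heat=-6]  = -23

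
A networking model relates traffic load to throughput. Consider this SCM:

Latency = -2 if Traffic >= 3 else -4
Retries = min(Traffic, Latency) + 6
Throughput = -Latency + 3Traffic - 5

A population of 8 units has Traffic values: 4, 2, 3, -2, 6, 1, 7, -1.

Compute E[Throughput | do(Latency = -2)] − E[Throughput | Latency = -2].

-7.5

The intervention sets Latency=-2 in all 8 units regardless of Traffic. Recomputing Throughput per unit gives 9, 3, 6, -9, 15, 0, 18, -6; average 4.5.
Conditioning on Latency=-2 selects the 4 unit(s) with Traffic ∈ {4, 3, 6, 7}. Their Throughput values: 9, 6, 15, 18. Mean = 12.
Difference = 4.5 − 12 = -7.5.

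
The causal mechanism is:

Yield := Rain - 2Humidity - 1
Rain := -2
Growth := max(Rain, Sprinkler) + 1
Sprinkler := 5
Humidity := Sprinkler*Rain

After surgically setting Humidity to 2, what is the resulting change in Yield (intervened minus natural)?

-24

Intervening sets Humidity = 2 and removes its equation (Humidity := Sprinkler*Rain).
Yield = Rain - 2Humidity - 1  [with Rain=-2, Humidity=2]  = -7
Without intervention: Humidity = Sprinkler*Rain  [with Sprinkler=5, Rain=-2]  = -10; Yield = Rain - 2Humidity - 1  [with Rain=-2, Humidity=-10]  = 17.
Change = -7 − 17 = -24.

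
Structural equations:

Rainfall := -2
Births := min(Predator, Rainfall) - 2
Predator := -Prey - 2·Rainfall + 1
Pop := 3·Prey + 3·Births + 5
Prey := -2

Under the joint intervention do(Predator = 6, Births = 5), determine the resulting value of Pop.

Setting Predator = 6, Births = 5 by intervention discards those variables' equations.
Pop = 3·Prey + 3·Births + 5  [with Prey=-2, Births=5]  = 14

14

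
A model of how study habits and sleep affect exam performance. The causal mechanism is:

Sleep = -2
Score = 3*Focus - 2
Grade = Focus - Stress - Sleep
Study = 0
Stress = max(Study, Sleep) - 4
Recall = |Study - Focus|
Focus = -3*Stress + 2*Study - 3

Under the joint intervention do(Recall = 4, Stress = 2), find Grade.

-9

Under do(Recall = 4, Stress = 2), each intervened variable's structural equation is replaced by its fixed value.
Focus = -3*Stress + 2*Study - 3  [with Stress=2, Study=0]  = -9
Grade = Focus - Stress - Sleep  [with Focus=-9, Stress=2, Sleep=-2]  = -9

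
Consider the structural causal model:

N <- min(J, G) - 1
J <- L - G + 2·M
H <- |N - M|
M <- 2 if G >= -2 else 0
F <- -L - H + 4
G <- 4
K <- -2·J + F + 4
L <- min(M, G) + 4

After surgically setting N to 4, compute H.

The intervention breaks the incoming arrows to N: N <- min(J, G) - 1 no longer applies, and N = 4.
M = 2 if G >= -2 else 0  [with G=4]  = 2
H = |N - M|  [with N=4, M=2]  = 2

2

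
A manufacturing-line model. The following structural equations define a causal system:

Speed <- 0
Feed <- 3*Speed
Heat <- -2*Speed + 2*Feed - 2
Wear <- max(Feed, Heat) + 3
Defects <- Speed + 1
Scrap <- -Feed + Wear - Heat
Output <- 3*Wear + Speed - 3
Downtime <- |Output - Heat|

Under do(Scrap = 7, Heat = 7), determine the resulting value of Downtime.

20

Setting Scrap = 7, Heat = 7 by intervention discards those variables' equations.
Feed = 3*Speed  [with Speed=0]  = 0
Wear = max(Feed, Heat) + 3  [with Feed=0, Heat=7]  = 10
Output = 3*Wear + Speed - 3  [with Wear=10, Speed=0]  = 27
Downtime = |Output - Heat|  [with Output=27, Heat=7]  = 20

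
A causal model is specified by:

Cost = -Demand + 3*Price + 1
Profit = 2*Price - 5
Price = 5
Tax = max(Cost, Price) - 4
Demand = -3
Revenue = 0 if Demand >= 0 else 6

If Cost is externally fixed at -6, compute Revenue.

The intervention breaks the incoming arrows to Cost: Cost = -Demand + 3*Price + 1 no longer applies, and Cost = -6.
Revenue is not downstream of the intervention, so its value is determined by the original equations.
Revenue = 0 if Demand >= 0 else 6  [with Demand=-3]  = 6

6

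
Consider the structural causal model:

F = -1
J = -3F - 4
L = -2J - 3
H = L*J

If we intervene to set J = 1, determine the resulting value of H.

-5

Under do(J=1), the mechanism J = -3F - 4 is discarded; J is fixed at 1.
L = -2J - 3  [with J=1]  = -5
H = L*J  [with L=-5, J=1]  = -5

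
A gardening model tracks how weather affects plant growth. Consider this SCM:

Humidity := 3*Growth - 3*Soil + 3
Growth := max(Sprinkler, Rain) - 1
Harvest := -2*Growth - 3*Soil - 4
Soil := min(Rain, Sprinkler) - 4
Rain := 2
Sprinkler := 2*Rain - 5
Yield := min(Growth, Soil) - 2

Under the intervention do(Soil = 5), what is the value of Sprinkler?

-1

Under do(Soil=5), the mechanism Soil := min(Rain, Sprinkler) - 4 is discarded; Soil is fixed at 5.
Since Sprinkler is not a descendant of the intervened variable, it is unaffected.
Sprinkler = 2*Rain - 5  [with Rain=2]  = -1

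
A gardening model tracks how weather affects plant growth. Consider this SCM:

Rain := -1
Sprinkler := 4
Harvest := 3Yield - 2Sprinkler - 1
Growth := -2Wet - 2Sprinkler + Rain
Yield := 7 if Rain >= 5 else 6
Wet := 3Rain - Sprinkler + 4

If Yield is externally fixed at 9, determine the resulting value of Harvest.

18

The intervention breaks the incoming arrows to Yield: Yield := 7 if Rain >= 5 else 6 no longer applies, and Yield = 9.
Harvest = 3Yield - 2Sprinkler - 1  [with Yield=9, Sprinkler=4]  = 18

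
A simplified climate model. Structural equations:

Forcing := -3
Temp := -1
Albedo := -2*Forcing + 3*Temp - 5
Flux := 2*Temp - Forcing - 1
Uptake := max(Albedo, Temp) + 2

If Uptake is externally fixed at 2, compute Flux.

0

The intervention breaks the incoming arrows to Uptake: Uptake := max(Albedo, Temp) + 2 no longer applies, and Uptake = 2.
Since Flux is not a descendant of the intervened variable, it is unaffected.
Flux = 2*Temp - Forcing - 1  [with Temp=-1, Forcing=-3]  = 0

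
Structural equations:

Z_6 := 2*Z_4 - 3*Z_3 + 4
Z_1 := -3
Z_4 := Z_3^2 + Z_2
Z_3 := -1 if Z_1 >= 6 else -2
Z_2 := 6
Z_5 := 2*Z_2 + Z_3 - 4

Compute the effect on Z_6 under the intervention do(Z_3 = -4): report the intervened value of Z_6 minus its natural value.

The intervention breaks the incoming arrows to Z_3: Z_3 := -1 if Z_1 >= 6 else -2 no longer applies, and Z_3 = -4.
Z_4 = Z_3^2 + Z_2  [with Z_3=-4, Z_2=6]  = 22
Z_6 = 2*Z_4 - 3*Z_3 + 4  [with Z_4=22, Z_3=-4]  = 60
Without intervention: Z_3 = -1 if Z_1 >= 6 else -2  [with Z_1=-3]  = -2; Z_4 = Z_3^2 + Z_2  [with Z_3=-2, Z_2=6]  = 10; Z_6 = 2*Z_4 - 3*Z_3 + 4  [with Z_4=10, Z_3=-2]  = 30.
Change = 60 − 30 = 30.

30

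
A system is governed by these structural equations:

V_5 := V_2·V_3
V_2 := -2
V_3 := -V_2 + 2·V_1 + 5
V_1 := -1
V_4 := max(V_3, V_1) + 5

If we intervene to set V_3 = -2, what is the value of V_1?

Under do(V_3=-2), the mechanism V_3 := -V_2 + 2·V_1 + 5 is discarded; V_3 is fixed at -2.
V_1 is not downstream of the intervention, so its value is determined by the original equations.

-1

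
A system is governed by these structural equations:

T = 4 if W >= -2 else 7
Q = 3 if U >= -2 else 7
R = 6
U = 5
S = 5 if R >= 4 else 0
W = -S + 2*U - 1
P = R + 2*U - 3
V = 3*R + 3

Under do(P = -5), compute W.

do(P=-5) replaces the equation P = R + 2*U - 3 with the constant P = -5.
W is not downstream of the intervention, so its value is determined by the original equations.
S = 5 if R >= 4 else 0  [with R=6]  = 5
W = -S + 2*U - 1  [with S=5, U=5]  = 4

4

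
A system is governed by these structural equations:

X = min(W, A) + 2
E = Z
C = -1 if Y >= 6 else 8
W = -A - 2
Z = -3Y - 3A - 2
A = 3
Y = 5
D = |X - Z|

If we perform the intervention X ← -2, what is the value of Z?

Intervening sets X = -2 and removes its equation (X = min(W, A) + 2).
Z is not downstream of the intervention, so its value is determined by the original equations.
Z = -3Y - 3A - 2  [with Y=5, A=3]  = -26

-26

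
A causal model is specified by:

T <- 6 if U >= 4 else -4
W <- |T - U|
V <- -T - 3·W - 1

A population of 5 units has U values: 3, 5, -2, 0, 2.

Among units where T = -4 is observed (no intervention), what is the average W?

E[W|T=-4] averages over only the 4 units with T=-4 (U = 3, -2, 0, 2): W = 7, 2, 4, 6, mean 4.75.

4.75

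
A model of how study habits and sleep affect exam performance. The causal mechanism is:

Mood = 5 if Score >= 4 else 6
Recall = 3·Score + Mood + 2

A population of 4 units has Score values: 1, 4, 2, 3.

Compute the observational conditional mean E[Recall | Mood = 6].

14

Conditioning on Mood=6 selects the 3 unit(s) with Score ∈ {1, 2, 3}. Their Recall values: 11, 14, 17. Mean = 14.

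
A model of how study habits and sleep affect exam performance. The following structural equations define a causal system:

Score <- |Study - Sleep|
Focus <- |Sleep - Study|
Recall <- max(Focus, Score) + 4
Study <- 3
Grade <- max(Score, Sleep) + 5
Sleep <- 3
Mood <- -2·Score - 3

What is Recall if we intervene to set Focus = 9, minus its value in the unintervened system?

The intervention breaks the incoming arrows to Focus: Focus <- |Sleep - Study| no longer applies, and Focus = 9.
Score = |Study - Sleep|  [with Study=3, Sleep=3]  = 0
Recall = max(Focus, Score) + 4  [with Focus=9, Score=0]  = 13
Without intervention: Focus = |Sleep - Study|  [with Sleep=3, Study=3]  = 0; Score = |Study - Sleep|  [with Study=3, Sleep=3]  = 0; Recall = max(Focus, Score) + 4  [with Focus=0, Score=0]  = 4.
Change = 13 − 4 = 9.

9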